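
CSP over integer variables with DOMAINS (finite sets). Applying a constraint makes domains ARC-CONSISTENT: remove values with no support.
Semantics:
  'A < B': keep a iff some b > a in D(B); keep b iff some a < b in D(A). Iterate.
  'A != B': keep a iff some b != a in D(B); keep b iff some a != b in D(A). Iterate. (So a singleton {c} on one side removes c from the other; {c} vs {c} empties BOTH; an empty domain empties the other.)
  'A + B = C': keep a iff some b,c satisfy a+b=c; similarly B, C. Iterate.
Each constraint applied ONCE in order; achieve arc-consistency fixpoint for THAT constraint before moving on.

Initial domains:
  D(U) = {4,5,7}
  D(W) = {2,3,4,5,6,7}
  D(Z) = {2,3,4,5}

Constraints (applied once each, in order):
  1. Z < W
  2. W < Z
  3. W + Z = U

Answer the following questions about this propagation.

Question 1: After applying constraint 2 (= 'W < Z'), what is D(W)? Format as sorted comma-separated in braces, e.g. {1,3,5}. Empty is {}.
Constraint 1 (Z < W) on D(Z)={2,3,4,5} D(W)={2,3,4,5,6,7}: W {2,3,4,5,6,7}->{3,4,5,6,7}
Constraint 2 (W < Z) on D(W)={3,4,5,6,7} D(Z)={2,3,4,5}: W {3,4,5,6,7}->{3,4}; Z {2,3,4,5}->{4,5}
So after constraint 2: D(W) = {3,4}

Answer: {3,4}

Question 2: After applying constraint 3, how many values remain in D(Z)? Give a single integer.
Constraint 1 (Z < W) on D(Z)={2,3,4,5} D(W)={2,3,4,5,6,7}: W {2,3,4,5,6,7}->{3,4,5,6,7}
Constraint 2 (W < Z) on D(W)={3,4,5,6,7} D(Z)={2,3,4,5}: W {3,4,5,6,7}->{3,4}; Z {2,3,4,5}->{4,5}
Constraint 3 (W + Z = U) on D(W)={3,4} D(Z)={4,5} D(U)={4,5,7}: W {3,4}->{3}; Z {4,5}->{4}; U {4,5,7}->{7}
So after constraint 3: D(Z)={4}, size = 1

Answer: 1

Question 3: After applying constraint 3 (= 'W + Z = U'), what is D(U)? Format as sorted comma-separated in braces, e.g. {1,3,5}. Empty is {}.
Constraint 1 (Z < W) on D(Z)={2,3,4,5} D(W)={2,3,4,5,6,7}: W {2,3,4,5,6,7}->{3,4,5,6,7}
Constraint 2 (W < Z) on D(W)={3,4,5,6,7} D(Z)={2,3,4,5}: W {3,4,5,6,7}->{3,4}; Z {2,3,4,5}->{4,5}
Constraint 3 (W + Z = U) on D(W)={3,4} D(Z)={4,5} D(U)={4,5,7}: W {3,4}->{3}; Z {4,5}->{4}; U {4,5,7}->{7}
So after constraint 3: D(U) = {7}

Answer: {7}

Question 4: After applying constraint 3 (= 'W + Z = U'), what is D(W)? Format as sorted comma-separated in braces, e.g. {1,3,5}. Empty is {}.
Constraint 1 (Z < W) on D(Z)={2,3,4,5} D(W)={2,3,4,5,6,7}: W {2,3,4,5,6,7}->{3,4,5,6,7}
Constraint 2 (W < Z) on D(W)={3,4,5,6,7} D(Z)={2,3,4,5}: W {3,4,5,6,7}->{3,4}; Z {2,3,4,5}->{4,5}
Constraint 3 (W + Z = U) on D(W)={3,4} D(Z)={4,5} D(U)={4,5,7}: W {3,4}->{3}; Z {4,5}->{4}; U {4,5,7}->{7}
So after constraint 3: D(W) = {3}

Answer: {3}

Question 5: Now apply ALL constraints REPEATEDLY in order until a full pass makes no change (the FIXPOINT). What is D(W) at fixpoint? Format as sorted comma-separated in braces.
pass 0 (initial): D(W)={2,3,4,5,6,7}
pass 1: U {4,5,7}->{7}; W {2,3,4,5,6,7}->{3}; Z {2,3,4,5}->{4}
pass 2: U {7}->{}; W {3}->{}; Z {4}->{}
pass 3: no change
Fixpoint after 3 passes: D(W) = {}

Answer: {}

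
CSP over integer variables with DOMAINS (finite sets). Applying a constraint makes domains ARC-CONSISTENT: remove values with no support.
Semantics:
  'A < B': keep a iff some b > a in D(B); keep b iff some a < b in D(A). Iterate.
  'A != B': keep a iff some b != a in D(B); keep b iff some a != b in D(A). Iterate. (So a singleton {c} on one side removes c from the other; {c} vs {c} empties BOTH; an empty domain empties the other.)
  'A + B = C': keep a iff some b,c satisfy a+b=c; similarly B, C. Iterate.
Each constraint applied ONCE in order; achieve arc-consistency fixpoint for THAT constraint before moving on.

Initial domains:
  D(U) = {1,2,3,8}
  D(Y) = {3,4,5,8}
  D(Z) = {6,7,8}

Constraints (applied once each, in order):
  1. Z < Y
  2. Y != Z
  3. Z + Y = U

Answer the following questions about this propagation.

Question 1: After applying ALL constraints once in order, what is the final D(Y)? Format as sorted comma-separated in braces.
Constraint 1 (Z < Y) on D(Z)={6,7,8} D(Y)={3,4,5,8}: Z {6,7,8}->{6,7}; Y {3,4,5,8}->{8}
Constraint 2 (Y != Z) on D(Y)={8} D(Z)={6,7}: no change
Constraint 3 (Z + Y = U) on D(Z)={6,7} D(Y)={8} D(U)={1,2,3,8}: Z {6,7}->{}; Y {8}->{}; U {1,2,3,8}->{}
So after all 3 constraints: D(Y) = {}

Answer: {}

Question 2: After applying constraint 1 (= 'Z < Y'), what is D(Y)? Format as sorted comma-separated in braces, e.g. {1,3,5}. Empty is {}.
Answer: {8}

Derivation:
Constraint 1 (Z < Y) on D(Z)={6,7,8} D(Y)={3,4,5,8}: Z {6,7,8}->{6,7}; Y {3,4,5,8}->{8}
So after constraint 1: D(Y) = {8}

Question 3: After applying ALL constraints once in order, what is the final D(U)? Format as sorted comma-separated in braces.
Constraint 1 (Z < Y) on D(Z)={6,7,8} D(Y)={3,4,5,8}: Z {6,7,8}->{6,7}; Y {3,4,5,8}->{8}
Constraint 2 (Y != Z) on D(Y)={8} D(Z)={6,7}: no change
Constraint 3 (Z + Y = U) on D(Z)={6,7} D(Y)={8} D(U)={1,2,3,8}: Z {6,7}->{}; Y {8}->{}; U {1,2,3,8}->{}
So after all 3 constraints: D(U) = {}

Answer: {}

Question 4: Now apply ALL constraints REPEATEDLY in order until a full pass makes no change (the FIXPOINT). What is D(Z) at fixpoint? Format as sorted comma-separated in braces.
pass 0 (initial): D(Z)={6,7,8}
pass 1: U {1,2,3,8}->{}; Y {3,4,5,8}->{}; Z {6,7,8}->{}
pass 2: no change
Fixpoint after 2 passes: D(Z) = {}

Answer: {}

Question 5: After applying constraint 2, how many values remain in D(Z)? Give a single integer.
Answer: 2

Derivation:
Constraint 1 (Z < Y) on D(Z)={6,7,8} D(Y)={3,4,5,8}: Z {6,7,8}->{6,7}; Y {3,4,5,8}->{8}
Constraint 2 (Y != Z) on D(Y)={8} D(Z)={6,7}: no change
So after constraint 2: D(Z)={6,7}, size = 2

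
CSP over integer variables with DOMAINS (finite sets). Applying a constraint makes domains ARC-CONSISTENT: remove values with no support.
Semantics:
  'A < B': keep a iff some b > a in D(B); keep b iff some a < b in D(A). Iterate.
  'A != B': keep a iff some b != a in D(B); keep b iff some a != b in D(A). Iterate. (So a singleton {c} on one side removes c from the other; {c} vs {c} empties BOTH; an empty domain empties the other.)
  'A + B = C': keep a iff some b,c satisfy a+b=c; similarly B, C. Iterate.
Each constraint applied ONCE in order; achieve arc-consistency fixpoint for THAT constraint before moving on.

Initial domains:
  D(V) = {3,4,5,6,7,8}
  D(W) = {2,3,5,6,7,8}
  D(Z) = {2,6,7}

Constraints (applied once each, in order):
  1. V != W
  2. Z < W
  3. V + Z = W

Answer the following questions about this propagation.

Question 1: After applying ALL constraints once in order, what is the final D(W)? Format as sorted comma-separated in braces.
Constraint 1 (V != W) on D(V)={3,4,5,6,7,8} D(W)={2,3,5,6,7,8}: no change
Constraint 2 (Z < W) on D(Z)={2,6,7} D(W)={2,3,5,6,7,8}: W {2,3,5,6,7,8}->{3,5,6,7,8}
Constraint 3 (V + Z = W) on D(V)={3,4,5,6,7,8} D(Z)={2,6,7} D(W)={3,5,6,7,8}: V {3,4,5,6,7,8}->{3,4,5,6}; Z {2,6,7}->{2}; W {3,5,6,7,8}->{5,6,7,8}
So after all 3 constraints: D(W) = {5,6,7,8}

Answer: {5,6,7,8}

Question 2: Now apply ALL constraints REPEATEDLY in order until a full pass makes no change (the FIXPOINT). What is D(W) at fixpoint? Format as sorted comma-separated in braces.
Answer: {5,6,7,8}

Derivation:
pass 0 (initial): D(W)={2,3,5,6,7,8}
pass 1: V {3,4,5,6,7,8}->{3,4,5,6}; W {2,3,5,6,7,8}->{5,6,7,8}; Z {2,6,7}->{2}
pass 2: no change
Fixpoint after 2 passes: D(W) = {5,6,7,8}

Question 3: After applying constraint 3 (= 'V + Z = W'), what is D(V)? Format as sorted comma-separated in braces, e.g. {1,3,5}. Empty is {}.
Answer: {3,4,5,6}

Derivation:
Constraint 1 (V != W) on D(V)={3,4,5,6,7,8} D(W)={2,3,5,6,7,8}: no change
Constraint 2 (Z < W) on D(Z)={2,6,7} D(W)={2,3,5,6,7,8}: W {2,3,5,6,7,8}->{3,5,6,7,8}
Constraint 3 (V + Z = W) on D(V)={3,4,5,6,7,8} D(Z)={2,6,7} D(W)={3,5,6,7,8}: V {3,4,5,6,7,8}->{3,4,5,6}; Z {2,6,7}->{2}; W {3,5,6,7,8}->{5,6,7,8}
So after constraint 3: D(V) = {3,4,5,6}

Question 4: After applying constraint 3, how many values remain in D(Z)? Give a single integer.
Constraint 1 (V != W) on D(V)={3,4,5,6,7,8} D(W)={2,3,5,6,7,8}: no change
Constraint 2 (Z < W) on D(Z)={2,6,7} D(W)={2,3,5,6,7,8}: W {2,3,5,6,7,8}->{3,5,6,7,8}
Constraint 3 (V + Z = W) on D(V)={3,4,5,6,7,8} D(Z)={2,6,7} D(W)={3,5,6,7,8}: V {3,4,5,6,7,8}->{3,4,5,6}; Z {2,6,7}->{2}; W {3,5,6,7,8}->{5,6,7,8}
So after constraint 3: D(Z)={2}, size = 1

Answer: 1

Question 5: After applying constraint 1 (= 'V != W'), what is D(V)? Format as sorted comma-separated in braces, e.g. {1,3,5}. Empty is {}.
Constraint 1 (V != W) on D(V)={3,4,5,6,7,8} D(W)={2,3,5,6,7,8}: no change
So after constraint 1: D(V) = {3,4,5,6,7,8}

Answer: {3,4,5,6,7,8}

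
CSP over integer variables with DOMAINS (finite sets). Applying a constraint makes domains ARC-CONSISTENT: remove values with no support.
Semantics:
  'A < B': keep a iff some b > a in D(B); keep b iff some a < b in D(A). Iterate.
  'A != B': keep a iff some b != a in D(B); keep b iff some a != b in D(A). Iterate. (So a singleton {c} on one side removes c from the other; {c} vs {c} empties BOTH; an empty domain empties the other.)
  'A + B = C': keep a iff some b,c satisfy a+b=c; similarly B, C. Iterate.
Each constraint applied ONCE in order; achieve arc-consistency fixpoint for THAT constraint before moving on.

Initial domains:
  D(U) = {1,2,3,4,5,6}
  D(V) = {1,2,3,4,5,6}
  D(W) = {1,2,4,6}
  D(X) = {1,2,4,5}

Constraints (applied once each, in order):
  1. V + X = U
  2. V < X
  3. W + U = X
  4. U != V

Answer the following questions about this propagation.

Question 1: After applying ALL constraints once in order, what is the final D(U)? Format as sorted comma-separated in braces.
Answer: {2,3,4}

Derivation:
Constraint 1 (V + X = U) on D(V)={1,2,3,4,5,6} D(X)={1,2,4,5} D(U)={1,2,3,4,5,6}: V {1,2,3,4,5,6}->{1,2,3,4,5}; U {1,2,3,4,5,6}->{2,3,4,5,6}
Constraint 2 (V < X) on D(V)={1,2,3,4,5} D(X)={1,2,4,5}: V {1,2,3,4,5}->{1,2,3,4}; X {1,2,4,5}->{2,4,5}
Constraint 3 (W + U = X) on D(W)={1,2,4,6} D(U)={2,3,4,5,6} D(X)={2,4,5}: W {1,2,4,6}->{1,2}; U {2,3,4,5,6}->{2,3,4}; X {2,4,5}->{4,5}
Constraint 4 (U != V) on D(U)={2,3,4} D(V)={1,2,3,4}: no change
So after all 4 constraints: D(U) = {2,3,4}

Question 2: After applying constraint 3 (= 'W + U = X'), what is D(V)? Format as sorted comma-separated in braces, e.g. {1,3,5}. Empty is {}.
Answer: {1,2,3,4}

Derivation:
Constraint 1 (V + X = U) on D(V)={1,2,3,4,5,6} D(X)={1,2,4,5} D(U)={1,2,3,4,5,6}: V {1,2,3,4,5,6}->{1,2,3,4,5}; U {1,2,3,4,5,6}->{2,3,4,5,6}
Constraint 2 (V < X) on D(V)={1,2,3,4,5} D(X)={1,2,4,5}: V {1,2,3,4,5}->{1,2,3,4}; X {1,2,4,5}->{2,4,5}
Constraint 3 (W + U = X) on D(W)={1,2,4,6} D(U)={2,3,4,5,6} D(X)={2,4,5}: W {1,2,4,6}->{1,2}; U {2,3,4,5,6}->{2,3,4}; X {2,4,5}->{4,5}
So after constraint 3: D(V) = {1,2,3,4}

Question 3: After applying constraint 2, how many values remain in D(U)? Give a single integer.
Answer: 5

Derivation:
Constraint 1 (V + X = U) on D(V)={1,2,3,4,5,6} D(X)={1,2,4,5} D(U)={1,2,3,4,5,6}: V {1,2,3,4,5,6}->{1,2,3,4,5}; U {1,2,3,4,5,6}->{2,3,4,5,6}
Constraint 2 (V < X) on D(V)={1,2,3,4,5} D(X)={1,2,4,5}: V {1,2,3,4,5}->{1,2,3,4}; X {1,2,4,5}->{2,4,5}
So after constraint 2: D(U)={2,3,4,5,6}, size = 5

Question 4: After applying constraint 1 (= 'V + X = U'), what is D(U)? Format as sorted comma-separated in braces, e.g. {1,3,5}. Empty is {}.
Constraint 1 (V + X = U) on D(V)={1,2,3,4,5,6} D(X)={1,2,4,5} D(U)={1,2,3,4,5,6}: V {1,2,3,4,5,6}->{1,2,3,4,5}; U {1,2,3,4,5,6}->{2,3,4,5,6}
So after constraint 1: D(U) = {2,3,4,5,6}

Answer: {2,3,4,5,6}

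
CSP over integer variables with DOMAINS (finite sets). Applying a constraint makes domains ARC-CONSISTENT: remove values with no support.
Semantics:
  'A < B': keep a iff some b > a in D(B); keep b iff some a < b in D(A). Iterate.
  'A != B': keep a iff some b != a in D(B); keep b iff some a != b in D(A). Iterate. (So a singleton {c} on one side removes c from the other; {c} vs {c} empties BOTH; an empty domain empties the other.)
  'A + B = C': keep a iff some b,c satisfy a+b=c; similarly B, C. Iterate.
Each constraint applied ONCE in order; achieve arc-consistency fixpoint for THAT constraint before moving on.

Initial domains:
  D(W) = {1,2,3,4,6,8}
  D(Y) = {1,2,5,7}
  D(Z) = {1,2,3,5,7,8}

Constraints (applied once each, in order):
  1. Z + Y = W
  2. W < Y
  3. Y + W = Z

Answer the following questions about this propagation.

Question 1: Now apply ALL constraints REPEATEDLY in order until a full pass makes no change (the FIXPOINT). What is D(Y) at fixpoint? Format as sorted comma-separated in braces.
pass 0 (initial): D(Y)={1,2,5,7}
pass 1: W {1,2,3,4,6,8}->{2}; Y {1,2,5,7}->{5}; Z {1,2,3,5,7,8}->{7}
pass 2: W {2}->{}; Y {5}->{}; Z {7}->{}
pass 3: no change
Fixpoint after 3 passes: D(Y) = {}

Answer: {}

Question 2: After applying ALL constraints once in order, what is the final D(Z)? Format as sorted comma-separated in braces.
Constraint 1 (Z + Y = W) on D(Z)={1,2,3,5,7,8} D(Y)={1,2,5,7} D(W)={1,2,3,4,6,8}: Z {1,2,3,5,7,8}->{1,2,3,5,7}; W {1,2,3,4,6,8}->{2,3,4,6,8}
Constraint 2 (W < Y) on D(W)={2,3,4,6,8} D(Y)={1,2,5,7}: W {2,3,4,6,8}->{2,3,4,6}; Y {1,2,5,7}->{5,7}
Constraint 3 (Y + W = Z) on D(Y)={5,7} D(W)={2,3,4,6} D(Z)={1,2,3,5,7}: Y {5,7}->{5}; W {2,3,4,6}->{2}; Z {1,2,3,5,7}->{7}
So after all 3 constraints: D(Z) = {7}

Answer: {7}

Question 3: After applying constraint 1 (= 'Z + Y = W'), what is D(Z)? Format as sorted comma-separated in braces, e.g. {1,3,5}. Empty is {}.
Constraint 1 (Z + Y = W) on D(Z)={1,2,3,5,7,8} D(Y)={1,2,5,7} D(W)={1,2,3,4,6,8}: Z {1,2,3,5,7,8}->{1,2,3,5,7}; W {1,2,3,4,6,8}->{2,3,4,6,8}
So after constraint 1: D(Z) = {1,2,3,5,7}

Answer: {1,2,3,5,7}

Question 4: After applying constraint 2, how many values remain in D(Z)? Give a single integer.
Constraint 1 (Z + Y = W) on D(Z)={1,2,3,5,7,8} D(Y)={1,2,5,7} D(W)={1,2,3,4,6,8}: Z {1,2,3,5,7,8}->{1,2,3,5,7}; W {1,2,3,4,6,8}->{2,3,4,6,8}
Constraint 2 (W < Y) on D(W)={2,3,4,6,8} D(Y)={1,2,5,7}: W {2,3,4,6,8}->{2,3,4,6}; Y {1,2,5,7}->{5,7}
So after constraint 2: D(Z)={1,2,3,5,7}, size = 5

Answer: 5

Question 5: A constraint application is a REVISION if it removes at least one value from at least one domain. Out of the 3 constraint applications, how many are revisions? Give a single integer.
Constraint 1 (Z + Y = W) on D(Z)={1,2,3,5,7,8} D(Y)={1,2,5,7} D(W)={1,2,3,4,6,8}: Z {1,2,3,5,7,8}->{1,2,3,5,7}; W {1,2,3,4,6,8}->{2,3,4,6,8} => REVISION
Constraint 2 (W < Y) on D(W)={2,3,4,6,8} D(Y)={1,2,5,7}: W {2,3,4,6,8}->{2,3,4,6}; Y {1,2,5,7}->{5,7} => REVISION
Constraint 3 (Y + W = Z) on D(Y)={5,7} D(W)={2,3,4,6} D(Z)={1,2,3,5,7}: Y {5,7}->{5}; W {2,3,4,6}->{2}; Z {1,2,3,5,7}->{7} => REVISION
Total revisions = 3

Answer: 3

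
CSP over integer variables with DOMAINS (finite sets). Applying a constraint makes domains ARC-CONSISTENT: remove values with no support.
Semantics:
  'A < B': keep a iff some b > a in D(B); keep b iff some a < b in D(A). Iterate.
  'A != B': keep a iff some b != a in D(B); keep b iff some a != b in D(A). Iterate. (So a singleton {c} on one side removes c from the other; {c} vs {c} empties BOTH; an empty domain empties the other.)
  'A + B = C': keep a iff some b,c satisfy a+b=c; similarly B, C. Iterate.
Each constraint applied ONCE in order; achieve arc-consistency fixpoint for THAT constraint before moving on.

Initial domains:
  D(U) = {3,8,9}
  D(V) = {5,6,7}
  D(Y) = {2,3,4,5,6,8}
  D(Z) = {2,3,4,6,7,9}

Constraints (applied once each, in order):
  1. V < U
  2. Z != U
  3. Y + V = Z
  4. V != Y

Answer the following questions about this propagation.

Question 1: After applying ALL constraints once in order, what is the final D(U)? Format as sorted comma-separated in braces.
Answer: {8,9}

Derivation:
Constraint 1 (V < U) on D(V)={5,6,7} D(U)={3,8,9}: U {3,8,9}->{8,9}
Constraint 2 (Z != U) on D(Z)={2,3,4,6,7,9} D(U)={8,9}: no change
Constraint 3 (Y + V = Z) on D(Y)={2,3,4,5,6,8} D(V)={5,6,7} D(Z)={2,3,4,6,7,9}: Y {2,3,4,5,6,8}->{2,3,4}; Z {2,3,4,6,7,9}->{7,9}
Constraint 4 (V != Y) on D(V)={5,6,7} D(Y)={2,3,4}: no change
So after all 4 constraints: D(U) = {8,9}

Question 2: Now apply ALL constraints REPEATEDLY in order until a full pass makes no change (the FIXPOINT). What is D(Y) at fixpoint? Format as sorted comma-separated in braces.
pass 0 (initial): D(Y)={2,3,4,5,6,8}
pass 1: U {3,8,9}->{8,9}; Y {2,3,4,5,6,8}->{2,3,4}; Z {2,3,4,6,7,9}->{7,9}
pass 2: no change
Fixpoint after 2 passes: D(Y) = {2,3,4}

Answer: {2,3,4}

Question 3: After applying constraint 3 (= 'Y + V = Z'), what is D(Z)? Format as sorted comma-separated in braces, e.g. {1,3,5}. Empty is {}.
Constraint 1 (V < U) on D(V)={5,6,7} D(U)={3,8,9}: U {3,8,9}->{8,9}
Constraint 2 (Z != U) on D(Z)={2,3,4,6,7,9} D(U)={8,9}: no change
Constraint 3 (Y + V = Z) on D(Y)={2,3,4,5,6,8} D(V)={5,6,7} D(Z)={2,3,4,6,7,9}: Y {2,3,4,5,6,8}->{2,3,4}; Z {2,3,4,6,7,9}->{7,9}
So after constraint 3: D(Z) = {7,9}

Answer: {7,9}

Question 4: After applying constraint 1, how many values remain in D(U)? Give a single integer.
Constraint 1 (V < U) on D(V)={5,6,7} D(U)={3,8,9}: U {3,8,9}->{8,9}
So after constraint 1: D(U)={8,9}, size = 2

Answer: 2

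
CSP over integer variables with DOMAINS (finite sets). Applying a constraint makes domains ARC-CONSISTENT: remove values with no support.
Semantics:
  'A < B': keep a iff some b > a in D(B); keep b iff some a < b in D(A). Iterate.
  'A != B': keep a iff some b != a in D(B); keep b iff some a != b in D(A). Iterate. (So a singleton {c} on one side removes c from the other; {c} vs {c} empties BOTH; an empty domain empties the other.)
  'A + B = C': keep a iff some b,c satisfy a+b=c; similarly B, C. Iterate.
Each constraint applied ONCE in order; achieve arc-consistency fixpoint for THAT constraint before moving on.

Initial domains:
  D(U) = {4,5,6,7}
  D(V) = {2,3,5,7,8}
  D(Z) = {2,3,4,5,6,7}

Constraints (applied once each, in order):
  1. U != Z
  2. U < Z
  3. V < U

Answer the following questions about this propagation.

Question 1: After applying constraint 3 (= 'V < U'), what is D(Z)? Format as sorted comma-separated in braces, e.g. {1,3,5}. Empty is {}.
Answer: {5,6,7}

Derivation:
Constraint 1 (U != Z) on D(U)={4,5,6,7} D(Z)={2,3,4,5,6,7}: no change
Constraint 2 (U < Z) on D(U)={4,5,6,7} D(Z)={2,3,4,5,6,7}: U {4,5,6,7}->{4,5,6}; Z {2,3,4,5,6,7}->{5,6,7}
Constraint 3 (V < U) on D(V)={2,3,5,7,8} D(U)={4,5,6}: V {2,3,5,7,8}->{2,3,5}
So after constraint 3: D(Z) = {5,6,7}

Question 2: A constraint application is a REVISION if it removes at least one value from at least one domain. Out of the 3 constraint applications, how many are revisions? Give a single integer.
Answer: 2

Derivation:
Constraint 1 (U != Z) on D(U)={4,5,6,7} D(Z)={2,3,4,5,6,7}: no change => not a revision
Constraint 2 (U < Z) on D(U)={4,5,6,7} D(Z)={2,3,4,5,6,7}: U {4,5,6,7}->{4,5,6}; Z {2,3,4,5,6,7}->{5,6,7} => REVISION
Constraint 3 (V < U) on D(V)={2,3,5,7,8} D(U)={4,5,6}: V {2,3,5,7,8}->{2,3,5} => REVISION
Total revisions = 2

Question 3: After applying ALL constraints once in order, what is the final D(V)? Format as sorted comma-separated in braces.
Constraint 1 (U != Z) on D(U)={4,5,6,7} D(Z)={2,3,4,5,6,7}: no change
Constraint 2 (U < Z) on D(U)={4,5,6,7} D(Z)={2,3,4,5,6,7}: U {4,5,6,7}->{4,5,6}; Z {2,3,4,5,6,7}->{5,6,7}
Constraint 3 (V < U) on D(V)={2,3,5,7,8} D(U)={4,5,6}: V {2,3,5,7,8}->{2,3,5}
So after all 3 constraints: D(V) = {2,3,5}

Answer: {2,3,5}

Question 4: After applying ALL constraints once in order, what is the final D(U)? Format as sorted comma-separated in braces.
Answer: {4,5,6}

Derivation:
Constraint 1 (U != Z) on D(U)={4,5,6,7} D(Z)={2,3,4,5,6,7}: no change
Constraint 2 (U < Z) on D(U)={4,5,6,7} D(Z)={2,3,4,5,6,7}: U {4,5,6,7}->{4,5,6}; Z {2,3,4,5,6,7}->{5,6,7}
Constraint 3 (V < U) on D(V)={2,3,5,7,8} D(U)={4,5,6}: V {2,3,5,7,8}->{2,3,5}
So after all 3 constraints: D(U) = {4,5,6}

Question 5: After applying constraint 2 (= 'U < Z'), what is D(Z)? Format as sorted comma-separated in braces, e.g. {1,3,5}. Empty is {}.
Answer: {5,6,7}

Derivation:
Constraint 1 (U != Z) on D(U)={4,5,6,7} D(Z)={2,3,4,5,6,7}: no change
Constraint 2 (U < Z) on D(U)={4,5,6,7} D(Z)={2,3,4,5,6,7}: U {4,5,6,7}->{4,5,6}; Z {2,3,4,5,6,7}->{5,6,7}
So after constraint 2: D(Z) = {5,6,7}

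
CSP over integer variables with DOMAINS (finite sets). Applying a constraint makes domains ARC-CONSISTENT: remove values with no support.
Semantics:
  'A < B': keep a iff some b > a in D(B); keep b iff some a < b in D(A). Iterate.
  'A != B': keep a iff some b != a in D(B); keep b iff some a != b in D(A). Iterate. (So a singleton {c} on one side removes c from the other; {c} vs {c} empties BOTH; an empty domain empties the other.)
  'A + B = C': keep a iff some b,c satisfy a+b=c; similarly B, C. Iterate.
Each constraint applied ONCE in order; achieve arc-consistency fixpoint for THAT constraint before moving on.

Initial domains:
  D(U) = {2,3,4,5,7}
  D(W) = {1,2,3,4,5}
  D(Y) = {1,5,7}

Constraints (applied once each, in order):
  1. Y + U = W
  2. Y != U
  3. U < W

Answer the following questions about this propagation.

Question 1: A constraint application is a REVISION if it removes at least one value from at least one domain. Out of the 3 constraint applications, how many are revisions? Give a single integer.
Constraint 1 (Y + U = W) on D(Y)={1,5,7} D(U)={2,3,4,5,7} D(W)={1,2,3,4,5}: Y {1,5,7}->{1}; U {2,3,4,5,7}->{2,3,4}; W {1,2,3,4,5}->{3,4,5} => REVISION
Constraint 2 (Y != U) on D(Y)={1} D(U)={2,3,4}: no change => not a revision
Constraint 3 (U < W) on D(U)={2,3,4} D(W)={3,4,5}: no change => not a revision
Total revisions = 1

Answer: 1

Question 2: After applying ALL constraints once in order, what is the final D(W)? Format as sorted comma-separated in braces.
Constraint 1 (Y + U = W) on D(Y)={1,5,7} D(U)={2,3,4,5,7} D(W)={1,2,3,4,5}: Y {1,5,7}->{1}; U {2,3,4,5,7}->{2,3,4}; W {1,2,3,4,5}->{3,4,5}
Constraint 2 (Y != U) on D(Y)={1} D(U)={2,3,4}: no change
Constraint 3 (U < W) on D(U)={2,3,4} D(W)={3,4,5}: no change
So after all 3 constraints: D(W) = {3,4,5}

Answer: {3,4,5}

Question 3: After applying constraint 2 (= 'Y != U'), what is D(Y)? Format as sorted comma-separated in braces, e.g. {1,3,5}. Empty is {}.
Constraint 1 (Y + U = W) on D(Y)={1,5,7} D(U)={2,3,4,5,7} D(W)={1,2,3,4,5}: Y {1,5,7}->{1}; U {2,3,4,5,7}->{2,3,4}; W {1,2,3,4,5}->{3,4,5}
Constraint 2 (Y != U) on D(Y)={1} D(U)={2,3,4}: no change
So after constraint 2: D(Y) = {1}

Answer: {1}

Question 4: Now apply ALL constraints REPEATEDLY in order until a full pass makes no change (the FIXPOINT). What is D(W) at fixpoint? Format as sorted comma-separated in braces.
Answer: {3,4,5}

Derivation:
pass 0 (initial): D(W)={1,2,3,4,5}
pass 1: U {2,3,4,5,7}->{2,3,4}; W {1,2,3,4,5}->{3,4,5}; Y {1,5,7}->{1}
pass 2: no change
Fixpoint after 2 passes: D(W) = {3,4,5}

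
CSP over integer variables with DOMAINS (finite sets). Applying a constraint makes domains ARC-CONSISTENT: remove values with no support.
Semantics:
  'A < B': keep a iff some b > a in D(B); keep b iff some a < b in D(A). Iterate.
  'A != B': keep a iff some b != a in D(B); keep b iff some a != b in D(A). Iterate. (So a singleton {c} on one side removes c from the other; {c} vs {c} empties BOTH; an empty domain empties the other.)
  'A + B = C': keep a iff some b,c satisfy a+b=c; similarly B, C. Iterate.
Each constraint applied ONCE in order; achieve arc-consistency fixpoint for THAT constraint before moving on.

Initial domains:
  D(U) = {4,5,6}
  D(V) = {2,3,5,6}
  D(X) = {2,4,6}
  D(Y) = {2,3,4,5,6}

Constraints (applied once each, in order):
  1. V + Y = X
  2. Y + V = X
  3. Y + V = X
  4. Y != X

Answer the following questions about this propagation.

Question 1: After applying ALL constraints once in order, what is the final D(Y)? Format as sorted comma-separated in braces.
Answer: {2,3,4}

Derivation:
Constraint 1 (V + Y = X) on D(V)={2,3,5,6} D(Y)={2,3,4,5,6} D(X)={2,4,6}: V {2,3,5,6}->{2,3}; Y {2,3,4,5,6}->{2,3,4}; X {2,4,6}->{4,6}
Constraint 2 (Y + V = X) on D(Y)={2,3,4} D(V)={2,3} D(X)={4,6}: no change
Constraint 3 (Y + V = X) on D(Y)={2,3,4} D(V)={2,3} D(X)={4,6}: no change
Constraint 4 (Y != X) on D(Y)={2,3,4} D(X)={4,6}: no change
So after all 4 constraints: D(Y) = {2,3,4}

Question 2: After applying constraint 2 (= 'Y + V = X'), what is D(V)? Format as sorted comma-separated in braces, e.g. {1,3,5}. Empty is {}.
Answer: {2,3}

Derivation:
Constraint 1 (V + Y = X) on D(V)={2,3,5,6} D(Y)={2,3,4,5,6} D(X)={2,4,6}: V {2,3,5,6}->{2,3}; Y {2,3,4,5,6}->{2,3,4}; X {2,4,6}->{4,6}
Constraint 2 (Y + V = X) on D(Y)={2,3,4} D(V)={2,3} D(X)={4,6}: no change
So after constraint 2: D(V) = {2,3}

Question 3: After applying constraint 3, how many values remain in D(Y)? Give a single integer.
Constraint 1 (V + Y = X) on D(V)={2,3,5,6} D(Y)={2,3,4,5,6} D(X)={2,4,6}: V {2,3,5,6}->{2,3}; Y {2,3,4,5,6}->{2,3,4}; X {2,4,6}->{4,6}
Constraint 2 (Y + V = X) on D(Y)={2,3,4} D(V)={2,3} D(X)={4,6}: no change
Constraint 3 (Y + V = X) on D(Y)={2,3,4} D(V)={2,3} D(X)={4,6}: no change
So after constraint 3: D(Y)={2,3,4}, size = 3

Answer: 3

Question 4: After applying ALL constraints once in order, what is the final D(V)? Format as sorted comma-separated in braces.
Answer: {2,3}

Derivation:
Constraint 1 (V + Y = X) on D(V)={2,3,5,6} D(Y)={2,3,4,5,6} D(X)={2,4,6}: V {2,3,5,6}->{2,3}; Y {2,3,4,5,6}->{2,3,4}; X {2,4,6}->{4,6}
Constraint 2 (Y + V = X) on D(Y)={2,3,4} D(V)={2,3} D(X)={4,6}: no change
Constraint 3 (Y + V = X) on D(Y)={2,3,4} D(V)={2,3} D(X)={4,6}: no change
Constraint 4 (Y != X) on D(Y)={2,3,4} D(X)={4,6}: no change
So after all 4 constraints: D(V) = {2,3}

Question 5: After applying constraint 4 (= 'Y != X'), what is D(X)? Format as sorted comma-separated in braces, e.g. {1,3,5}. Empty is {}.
Constraint 1 (V + Y = X) on D(V)={2,3,5,6} D(Y)={2,3,4,5,6} D(X)={2,4,6}: V {2,3,5,6}->{2,3}; Y {2,3,4,5,6}->{2,3,4}; X {2,4,6}->{4,6}
Constraint 2 (Y + V = X) on D(Y)={2,3,4} D(V)={2,3} D(X)={4,6}: no change
Constraint 3 (Y + V = X) on D(Y)={2,3,4} D(V)={2,3} D(X)={4,6}: no change
Constraint 4 (Y != X) on D(Y)={2,3,4} D(X)={4,6}: no change
So after constraint 4: D(X) = {4,6}

Answer: {4,6}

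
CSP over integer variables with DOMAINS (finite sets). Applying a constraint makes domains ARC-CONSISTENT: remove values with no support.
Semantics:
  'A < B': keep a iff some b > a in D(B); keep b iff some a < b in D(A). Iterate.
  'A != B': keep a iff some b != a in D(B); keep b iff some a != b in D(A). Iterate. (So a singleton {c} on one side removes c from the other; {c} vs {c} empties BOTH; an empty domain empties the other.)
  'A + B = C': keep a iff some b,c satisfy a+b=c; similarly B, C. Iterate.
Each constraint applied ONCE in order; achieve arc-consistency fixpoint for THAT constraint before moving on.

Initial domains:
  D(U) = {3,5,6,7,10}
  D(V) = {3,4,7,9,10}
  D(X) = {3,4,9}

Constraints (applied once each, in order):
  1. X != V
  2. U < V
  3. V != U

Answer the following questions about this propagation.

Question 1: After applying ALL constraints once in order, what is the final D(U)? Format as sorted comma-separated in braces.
Constraint 1 (X != V) on D(X)={3,4,9} D(V)={3,4,7,9,10}: no change
Constraint 2 (U < V) on D(U)={3,5,6,7,10} D(V)={3,4,7,9,10}: U {3,5,6,7,10}->{3,5,6,7}; V {3,4,7,9,10}->{4,7,9,10}
Constraint 3 (V != U) on D(V)={4,7,9,10} D(U)={3,5,6,7}: no change
So after all 3 constraints: D(U) = {3,5,6,7}

Answer: {3,5,6,7}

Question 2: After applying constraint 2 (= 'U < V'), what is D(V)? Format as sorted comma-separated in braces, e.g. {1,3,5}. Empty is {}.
Constraint 1 (X != V) on D(X)={3,4,9} D(V)={3,4,7,9,10}: no change
Constraint 2 (U < V) on D(U)={3,5,6,7,10} D(V)={3,4,7,9,10}: U {3,5,6,7,10}->{3,5,6,7}; V {3,4,7,9,10}->{4,7,9,10}
So after constraint 2: D(V) = {4,7,9,10}

Answer: {4,7,9,10}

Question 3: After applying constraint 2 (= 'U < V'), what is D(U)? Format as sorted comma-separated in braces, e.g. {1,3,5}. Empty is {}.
Answer: {3,5,6,7}

Derivation:
Constraint 1 (X != V) on D(X)={3,4,9} D(V)={3,4,7,9,10}: no change
Constraint 2 (U < V) on D(U)={3,5,6,7,10} D(V)={3,4,7,9,10}: U {3,5,6,7,10}->{3,5,6,7}; V {3,4,7,9,10}->{4,7,9,10}
So after constraint 2: D(U) = {3,5,6,7}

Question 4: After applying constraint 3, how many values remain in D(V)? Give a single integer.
Constraint 1 (X != V) on D(X)={3,4,9} D(V)={3,4,7,9,10}: no change
Constraint 2 (U < V) on D(U)={3,5,6,7,10} D(V)={3,4,7,9,10}: U {3,5,6,7,10}->{3,5,6,7}; V {3,4,7,9,10}->{4,7,9,10}
Constraint 3 (V != U) on D(V)={4,7,9,10} D(U)={3,5,6,7}: no change
So after constraint 3: D(V)={4,7,9,10}, size = 4

Answer: 4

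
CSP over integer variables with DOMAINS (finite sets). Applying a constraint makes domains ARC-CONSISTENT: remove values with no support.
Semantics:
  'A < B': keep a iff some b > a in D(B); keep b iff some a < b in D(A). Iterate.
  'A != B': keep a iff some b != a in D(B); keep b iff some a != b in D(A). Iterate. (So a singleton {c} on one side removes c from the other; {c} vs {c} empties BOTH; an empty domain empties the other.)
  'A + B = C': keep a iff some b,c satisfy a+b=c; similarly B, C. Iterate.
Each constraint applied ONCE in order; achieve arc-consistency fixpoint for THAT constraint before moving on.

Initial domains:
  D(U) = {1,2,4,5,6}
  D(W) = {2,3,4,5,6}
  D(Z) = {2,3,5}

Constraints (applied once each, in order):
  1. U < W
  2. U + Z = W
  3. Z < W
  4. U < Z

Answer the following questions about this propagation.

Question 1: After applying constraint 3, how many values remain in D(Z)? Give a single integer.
Answer: 3

Derivation:
Constraint 1 (U < W) on D(U)={1,2,4,5,6} D(W)={2,3,4,5,6}: U {1,2,4,5,6}->{1,2,4,5}
Constraint 2 (U + Z = W) on D(U)={1,2,4,5} D(Z)={2,3,5} D(W)={2,3,4,5,6}: U {1,2,4,5}->{1,2,4}; W {2,3,4,5,6}->{3,4,5,6}
Constraint 3 (Z < W) on D(Z)={2,3,5} D(W)={3,4,5,6}: no change
So after constraint 3: D(Z)={2,3,5}, size = 3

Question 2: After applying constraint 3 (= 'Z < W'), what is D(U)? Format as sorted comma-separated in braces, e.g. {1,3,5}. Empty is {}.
Answer: {1,2,4}

Derivation:
Constraint 1 (U < W) on D(U)={1,2,4,5,6} D(W)={2,3,4,5,6}: U {1,2,4,5,6}->{1,2,4,5}
Constraint 2 (U + Z = W) on D(U)={1,2,4,5} D(Z)={2,3,5} D(W)={2,3,4,5,6}: U {1,2,4,5}->{1,2,4}; W {2,3,4,5,6}->{3,4,5,6}
Constraint 3 (Z < W) on D(Z)={2,3,5} D(W)={3,4,5,6}: no change
So after constraint 3: D(U) = {1,2,4}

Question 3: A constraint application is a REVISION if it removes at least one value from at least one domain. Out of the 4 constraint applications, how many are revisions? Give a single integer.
Constraint 1 (U < W) on D(U)={1,2,4,5,6} D(W)={2,3,4,5,6}: U {1,2,4,5,6}->{1,2,4,5} => REVISION
Constraint 2 (U + Z = W) on D(U)={1,2,4,5} D(Z)={2,3,5} D(W)={2,3,4,5,6}: U {1,2,4,5}->{1,2,4}; W {2,3,4,5,6}->{3,4,5,6} => REVISION
Constraint 3 (Z < W) on D(Z)={2,3,5} D(W)={3,4,5,6}: no change => not a revision
Constraint 4 (U < Z) on D(U)={1,2,4} D(Z)={2,3,5}: no change => not a revision
Total revisions = 2

Answer: 2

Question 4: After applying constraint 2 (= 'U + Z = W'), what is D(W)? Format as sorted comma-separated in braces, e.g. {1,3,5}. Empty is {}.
Constraint 1 (U < W) on D(U)={1,2,4,5,6} D(W)={2,3,4,5,6}: U {1,2,4,5,6}->{1,2,4,5}
Constraint 2 (U + Z = W) on D(U)={1,2,4,5} D(Z)={2,3,5} D(W)={2,3,4,5,6}: U {1,2,4,5}->{1,2,4}; W {2,3,4,5,6}->{3,4,5,6}
So after constraint 2: D(W) = {3,4,5,6}

Answer: {3,4,5,6}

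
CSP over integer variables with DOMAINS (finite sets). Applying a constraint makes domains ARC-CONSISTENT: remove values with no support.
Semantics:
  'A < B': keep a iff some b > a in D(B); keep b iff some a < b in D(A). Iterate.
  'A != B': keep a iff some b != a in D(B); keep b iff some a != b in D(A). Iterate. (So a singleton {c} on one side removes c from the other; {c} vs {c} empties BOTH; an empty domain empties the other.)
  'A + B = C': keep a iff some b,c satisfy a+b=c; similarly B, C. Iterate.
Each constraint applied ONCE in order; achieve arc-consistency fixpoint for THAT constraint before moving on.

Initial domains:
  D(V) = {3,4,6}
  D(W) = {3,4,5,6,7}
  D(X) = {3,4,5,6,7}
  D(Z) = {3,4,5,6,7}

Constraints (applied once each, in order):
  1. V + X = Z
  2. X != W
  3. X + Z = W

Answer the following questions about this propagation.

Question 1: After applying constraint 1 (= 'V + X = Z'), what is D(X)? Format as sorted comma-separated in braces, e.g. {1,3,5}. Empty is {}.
Constraint 1 (V + X = Z) on D(V)={3,4,6} D(X)={3,4,5,6,7} D(Z)={3,4,5,6,7}: V {3,4,6}->{3,4}; X {3,4,5,6,7}->{3,4}; Z {3,4,5,6,7}->{6,7}
So after constraint 1: D(X) = {3,4}

Answer: {3,4}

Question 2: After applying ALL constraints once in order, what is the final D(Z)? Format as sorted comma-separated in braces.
Answer: {}

Derivation:
Constraint 1 (V + X = Z) on D(V)={3,4,6} D(X)={3,4,5,6,7} D(Z)={3,4,5,6,7}: V {3,4,6}->{3,4}; X {3,4,5,6,7}->{3,4}; Z {3,4,5,6,7}->{6,7}
Constraint 2 (X != W) on D(X)={3,4} D(W)={3,4,5,6,7}: no change
Constraint 3 (X + Z = W) on D(X)={3,4} D(Z)={6,7} D(W)={3,4,5,6,7}: X {3,4}->{}; Z {6,7}->{}; W {3,4,5,6,7}->{}
So after all 3 constraints: D(Z) = {}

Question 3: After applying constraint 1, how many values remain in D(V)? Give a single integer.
Constraint 1 (V + X = Z) on D(V)={3,4,6} D(X)={3,4,5,6,7} D(Z)={3,4,5,6,7}: V {3,4,6}->{3,4}; X {3,4,5,6,7}->{3,4}; Z {3,4,5,6,7}->{6,7}
So after constraint 1: D(V)={3,4}, size = 2

Answer: 2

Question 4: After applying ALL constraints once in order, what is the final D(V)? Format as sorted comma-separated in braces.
Constraint 1 (V + X = Z) on D(V)={3,4,6} D(X)={3,4,5,6,7} D(Z)={3,4,5,6,7}: V {3,4,6}->{3,4}; X {3,4,5,6,7}->{3,4}; Z {3,4,5,6,7}->{6,7}
Constraint 2 (X != W) on D(X)={3,4} D(W)={3,4,5,6,7}: no change
Constraint 3 (X + Z = W) on D(X)={3,4} D(Z)={6,7} D(W)={3,4,5,6,7}: X {3,4}->{}; Z {6,7}->{}; W {3,4,5,6,7}->{}
So after all 3 constraints: D(V) = {3,4}

Answer: {3,4}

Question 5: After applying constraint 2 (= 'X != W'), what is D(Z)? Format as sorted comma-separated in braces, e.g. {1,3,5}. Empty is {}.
Answer: {6,7}

Derivation:
Constraint 1 (V + X = Z) on D(V)={3,4,6} D(X)={3,4,5,6,7} D(Z)={3,4,5,6,7}: V {3,4,6}->{3,4}; X {3,4,5,6,7}->{3,4}; Z {3,4,5,6,7}->{6,7}
Constraint 2 (X != W) on D(X)={3,4} D(W)={3,4,5,6,7}: no change
So after constraint 2: D(Z) = {6,7}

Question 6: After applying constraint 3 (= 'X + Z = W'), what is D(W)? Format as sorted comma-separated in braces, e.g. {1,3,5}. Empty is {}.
Answer: {}

Derivation:
Constraint 1 (V + X = Z) on D(V)={3,4,6} D(X)={3,4,5,6,7} D(Z)={3,4,5,6,7}: V {3,4,6}->{3,4}; X {3,4,5,6,7}->{3,4}; Z {3,4,5,6,7}->{6,7}
Constraint 2 (X != W) on D(X)={3,4} D(W)={3,4,5,6,7}: no change
Constraint 3 (X + Z = W) on D(X)={3,4} D(Z)={6,7} D(W)={3,4,5,6,7}: X {3,4}->{}; Z {6,7}->{}; W {3,4,5,6,7}->{}
So after constraint 3: D(W) = {}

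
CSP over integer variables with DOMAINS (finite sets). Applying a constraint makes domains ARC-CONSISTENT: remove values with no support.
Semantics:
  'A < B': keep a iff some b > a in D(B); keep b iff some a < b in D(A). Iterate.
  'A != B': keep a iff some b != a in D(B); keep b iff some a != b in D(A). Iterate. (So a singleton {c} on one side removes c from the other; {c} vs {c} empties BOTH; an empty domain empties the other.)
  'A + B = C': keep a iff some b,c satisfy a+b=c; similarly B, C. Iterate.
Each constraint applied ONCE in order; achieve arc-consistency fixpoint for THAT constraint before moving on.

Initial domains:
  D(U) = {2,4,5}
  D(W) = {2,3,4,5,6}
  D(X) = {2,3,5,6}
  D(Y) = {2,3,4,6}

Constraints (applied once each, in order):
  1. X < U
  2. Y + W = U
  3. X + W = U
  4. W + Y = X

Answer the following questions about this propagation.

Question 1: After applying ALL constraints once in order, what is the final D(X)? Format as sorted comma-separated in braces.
Answer: {}

Derivation:
Constraint 1 (X < U) on D(X)={2,3,5,6} D(U)={2,4,5}: X {2,3,5,6}->{2,3}; U {2,4,5}->{4,5}
Constraint 2 (Y + W = U) on D(Y)={2,3,4,6} D(W)={2,3,4,5,6} D(U)={4,5}: Y {2,3,4,6}->{2,3}; W {2,3,4,5,6}->{2,3}
Constraint 3 (X + W = U) on D(X)={2,3} D(W)={2,3} D(U)={4,5}: no change
Constraint 4 (W + Y = X) on D(W)={2,3} D(Y)={2,3} D(X)={2,3}: W {2,3}->{}; Y {2,3}->{}; X {2,3}->{}
So after all 4 constraints: D(X) = {}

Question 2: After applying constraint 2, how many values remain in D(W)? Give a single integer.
Constraint 1 (X < U) on D(X)={2,3,5,6} D(U)={2,4,5}: X {2,3,5,6}->{2,3}; U {2,4,5}->{4,5}
Constraint 2 (Y + W = U) on D(Y)={2,3,4,6} D(W)={2,3,4,5,6} D(U)={4,5}: Y {2,3,4,6}->{2,3}; W {2,3,4,5,6}->{2,3}
So after constraint 2: D(W)={2,3}, size = 2

Answer: 2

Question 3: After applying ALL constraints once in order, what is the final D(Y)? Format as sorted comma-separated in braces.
Answer: {}

Derivation:
Constraint 1 (X < U) on D(X)={2,3,5,6} D(U)={2,4,5}: X {2,3,5,6}->{2,3}; U {2,4,5}->{4,5}
Constraint 2 (Y + W = U) on D(Y)={2,3,4,6} D(W)={2,3,4,5,6} D(U)={4,5}: Y {2,3,4,6}->{2,3}; W {2,3,4,5,6}->{2,3}
Constraint 3 (X + W = U) on D(X)={2,3} D(W)={2,3} D(U)={4,5}: no change
Constraint 4 (W + Y = X) on D(W)={2,3} D(Y)={2,3} D(X)={2,3}: W {2,3}->{}; Y {2,3}->{}; X {2,3}->{}
So after all 4 constraints: D(Y) = {}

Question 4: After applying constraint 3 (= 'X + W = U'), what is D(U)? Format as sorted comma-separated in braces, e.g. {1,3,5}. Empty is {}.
Constraint 1 (X < U) on D(X)={2,3,5,6} D(U)={2,4,5}: X {2,3,5,6}->{2,3}; U {2,4,5}->{4,5}
Constraint 2 (Y + W = U) on D(Y)={2,3,4,6} D(W)={2,3,4,5,6} D(U)={4,5}: Y {2,3,4,6}->{2,3}; W {2,3,4,5,6}->{2,3}
Constraint 3 (X + W = U) on D(X)={2,3} D(W)={2,3} D(U)={4,5}: no change
So after constraint 3: D(U) = {4,5}

Answer: {4,5}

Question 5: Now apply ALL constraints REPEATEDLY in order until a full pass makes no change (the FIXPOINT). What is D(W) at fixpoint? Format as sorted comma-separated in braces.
Answer: {}

Derivation:
pass 0 (initial): D(W)={2,3,4,5,6}
pass 1: U {2,4,5}->{4,5}; W {2,3,4,5,6}->{}; X {2,3,5,6}->{}; Y {2,3,4,6}->{}
pass 2: U {4,5}->{}
pass 3: no change
Fixpoint after 3 passes: D(W) = {}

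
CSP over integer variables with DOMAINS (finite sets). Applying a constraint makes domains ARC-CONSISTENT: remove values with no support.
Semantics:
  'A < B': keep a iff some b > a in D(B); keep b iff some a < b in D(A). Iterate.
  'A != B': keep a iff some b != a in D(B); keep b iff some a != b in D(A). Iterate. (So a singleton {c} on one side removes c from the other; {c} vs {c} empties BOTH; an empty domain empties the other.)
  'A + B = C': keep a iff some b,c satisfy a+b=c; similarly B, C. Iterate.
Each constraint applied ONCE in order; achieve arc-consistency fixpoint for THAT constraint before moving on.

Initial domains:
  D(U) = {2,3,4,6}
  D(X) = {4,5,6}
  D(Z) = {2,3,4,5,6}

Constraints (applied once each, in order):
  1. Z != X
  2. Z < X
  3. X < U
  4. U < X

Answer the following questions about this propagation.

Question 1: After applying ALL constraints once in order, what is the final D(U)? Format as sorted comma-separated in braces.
Constraint 1 (Z != X) on D(Z)={2,3,4,5,6} D(X)={4,5,6}: no change
Constraint 2 (Z < X) on D(Z)={2,3,4,5,6} D(X)={4,5,6}: Z {2,3,4,5,6}->{2,3,4,5}
Constraint 3 (X < U) on D(X)={4,5,6} D(U)={2,3,4,6}: X {4,5,6}->{4,5}; U {2,3,4,6}->{6}
Constraint 4 (U < X) on D(U)={6} D(X)={4,5}: U {6}->{}; X {4,5}->{}
So after all 4 constraints: D(U) = {}

Answer: {}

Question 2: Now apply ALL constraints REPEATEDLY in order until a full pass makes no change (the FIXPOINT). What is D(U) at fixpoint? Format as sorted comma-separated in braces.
Answer: {}

Derivation:
pass 0 (initial): D(U)={2,3,4,6}
pass 1: U {2,3,4,6}->{}; X {4,5,6}->{}; Z {2,3,4,5,6}->{2,3,4,5}
pass 2: Z {2,3,4,5}->{}
pass 3: no change
Fixpoint after 3 passes: D(U) = {}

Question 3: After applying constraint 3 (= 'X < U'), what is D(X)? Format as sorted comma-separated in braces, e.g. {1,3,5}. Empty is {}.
Constraint 1 (Z != X) on D(Z)={2,3,4,5,6} D(X)={4,5,6}: no change
Constraint 2 (Z < X) on D(Z)={2,3,4,5,6} D(X)={4,5,6}: Z {2,3,4,5,6}->{2,3,4,5}
Constraint 3 (X < U) on D(X)={4,5,6} D(U)={2,3,4,6}: X {4,5,6}->{4,5}; U {2,3,4,6}->{6}
So after constraint 3: D(X) = {4,5}

Answer: {4,5}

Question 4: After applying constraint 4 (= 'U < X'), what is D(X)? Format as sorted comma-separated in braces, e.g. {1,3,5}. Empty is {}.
Answer: {}

Derivation:
Constraint 1 (Z != X) on D(Z)={2,3,4,5,6} D(X)={4,5,6}: no change
Constraint 2 (Z < X) on D(Z)={2,3,4,5,6} D(X)={4,5,6}: Z {2,3,4,5,6}->{2,3,4,5}
Constraint 3 (X < U) on D(X)={4,5,6} D(U)={2,3,4,6}: X {4,5,6}->{4,5}; U {2,3,4,6}->{6}
Constraint 4 (U < X) on D(U)={6} D(X)={4,5}: U {6}->{}; X {4,5}->{}
So after constraint 4: D(X) = {}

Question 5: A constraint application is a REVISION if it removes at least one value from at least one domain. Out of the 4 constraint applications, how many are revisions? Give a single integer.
Answer: 3

Derivation:
Constraint 1 (Z != X) on D(Z)={2,3,4,5,6} D(X)={4,5,6}: no change => not a revision
Constraint 2 (Z < X) on D(Z)={2,3,4,5,6} D(X)={4,5,6}: Z {2,3,4,5,6}->{2,3,4,5} => REVISION
Constraint 3 (X < U) on D(X)={4,5,6} D(U)={2,3,4,6}: X {4,5,6}->{4,5}; U {2,3,4,6}->{6} => REVISION
Constraint 4 (U < X) on D(U)={6} D(X)={4,5}: U {6}->{}; X {4,5}->{} => REVISION
Total revisions = 3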